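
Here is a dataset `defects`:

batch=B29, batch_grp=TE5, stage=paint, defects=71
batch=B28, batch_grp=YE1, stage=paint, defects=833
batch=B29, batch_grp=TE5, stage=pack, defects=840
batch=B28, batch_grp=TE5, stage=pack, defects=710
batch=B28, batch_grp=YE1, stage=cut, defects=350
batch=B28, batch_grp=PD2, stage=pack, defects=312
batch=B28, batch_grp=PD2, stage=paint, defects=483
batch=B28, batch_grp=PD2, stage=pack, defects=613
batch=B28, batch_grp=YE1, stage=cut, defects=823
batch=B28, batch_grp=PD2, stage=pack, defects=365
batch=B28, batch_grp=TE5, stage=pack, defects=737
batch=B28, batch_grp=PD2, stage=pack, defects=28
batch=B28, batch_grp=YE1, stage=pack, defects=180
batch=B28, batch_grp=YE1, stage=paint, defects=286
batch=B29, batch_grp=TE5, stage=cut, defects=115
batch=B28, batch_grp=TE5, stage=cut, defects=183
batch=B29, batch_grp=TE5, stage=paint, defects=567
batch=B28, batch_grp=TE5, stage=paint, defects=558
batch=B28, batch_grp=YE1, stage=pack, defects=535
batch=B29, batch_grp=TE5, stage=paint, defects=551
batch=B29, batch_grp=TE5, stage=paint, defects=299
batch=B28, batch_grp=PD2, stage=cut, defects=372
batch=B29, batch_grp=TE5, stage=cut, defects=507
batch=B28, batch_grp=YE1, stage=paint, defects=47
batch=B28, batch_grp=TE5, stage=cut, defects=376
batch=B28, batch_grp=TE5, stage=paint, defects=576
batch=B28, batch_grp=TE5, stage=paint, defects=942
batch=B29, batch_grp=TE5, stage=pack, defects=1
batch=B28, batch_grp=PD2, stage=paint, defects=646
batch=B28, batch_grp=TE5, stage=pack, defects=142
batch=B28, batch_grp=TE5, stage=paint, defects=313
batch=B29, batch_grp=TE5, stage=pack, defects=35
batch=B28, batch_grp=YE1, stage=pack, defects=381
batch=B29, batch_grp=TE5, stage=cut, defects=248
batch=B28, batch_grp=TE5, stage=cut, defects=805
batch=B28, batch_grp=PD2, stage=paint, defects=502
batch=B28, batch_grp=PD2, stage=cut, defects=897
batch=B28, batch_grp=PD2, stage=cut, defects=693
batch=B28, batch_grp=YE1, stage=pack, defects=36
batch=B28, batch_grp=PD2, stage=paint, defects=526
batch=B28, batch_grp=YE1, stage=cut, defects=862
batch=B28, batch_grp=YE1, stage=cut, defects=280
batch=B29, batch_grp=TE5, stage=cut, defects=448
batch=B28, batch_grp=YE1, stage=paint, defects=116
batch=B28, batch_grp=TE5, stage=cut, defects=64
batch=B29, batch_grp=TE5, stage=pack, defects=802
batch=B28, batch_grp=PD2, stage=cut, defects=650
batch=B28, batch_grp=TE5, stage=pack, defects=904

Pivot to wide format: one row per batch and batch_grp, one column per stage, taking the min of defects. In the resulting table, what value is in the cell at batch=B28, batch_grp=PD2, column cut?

Rows with batch=B28, batch_grp=PD2 and stage=cut: defects values are 372, 897, 693, 650.
min(372, 897, 693, 650) = 372.

372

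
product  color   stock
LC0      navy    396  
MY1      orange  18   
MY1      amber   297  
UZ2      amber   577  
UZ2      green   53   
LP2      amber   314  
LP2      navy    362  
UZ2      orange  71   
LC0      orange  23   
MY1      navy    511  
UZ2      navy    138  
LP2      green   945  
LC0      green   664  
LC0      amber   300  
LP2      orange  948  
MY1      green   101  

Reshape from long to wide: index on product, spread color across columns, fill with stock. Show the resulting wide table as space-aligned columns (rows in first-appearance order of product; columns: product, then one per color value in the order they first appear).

Columns: product plus the 4 distinct color values (navy, orange, amber, green).
For example, row LC0 column navy takes stock=396 from the long row (LC0, navy).

product  navy  orange  amber  green
LC0      396   23      300    664  
MY1      511   18      297    101  
UZ2      138   71      577    53   
LP2      362   948     314    945  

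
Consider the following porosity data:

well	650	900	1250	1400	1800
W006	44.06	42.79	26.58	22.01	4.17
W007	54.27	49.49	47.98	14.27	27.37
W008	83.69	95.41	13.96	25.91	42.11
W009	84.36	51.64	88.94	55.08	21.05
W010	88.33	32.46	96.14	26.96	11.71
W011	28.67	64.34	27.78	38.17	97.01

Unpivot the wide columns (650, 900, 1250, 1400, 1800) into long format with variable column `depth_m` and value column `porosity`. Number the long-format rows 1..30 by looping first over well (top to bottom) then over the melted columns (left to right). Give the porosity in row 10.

27.37

30 rows total (6 × 5). Row 10: index ⌊(10-1)/5⌋ = 1 into well → W007; (10-1) mod 5 = 4 into the melted columns → 1800.
So row 10 is (W007, 1800, 27.37); porosity = 27.37.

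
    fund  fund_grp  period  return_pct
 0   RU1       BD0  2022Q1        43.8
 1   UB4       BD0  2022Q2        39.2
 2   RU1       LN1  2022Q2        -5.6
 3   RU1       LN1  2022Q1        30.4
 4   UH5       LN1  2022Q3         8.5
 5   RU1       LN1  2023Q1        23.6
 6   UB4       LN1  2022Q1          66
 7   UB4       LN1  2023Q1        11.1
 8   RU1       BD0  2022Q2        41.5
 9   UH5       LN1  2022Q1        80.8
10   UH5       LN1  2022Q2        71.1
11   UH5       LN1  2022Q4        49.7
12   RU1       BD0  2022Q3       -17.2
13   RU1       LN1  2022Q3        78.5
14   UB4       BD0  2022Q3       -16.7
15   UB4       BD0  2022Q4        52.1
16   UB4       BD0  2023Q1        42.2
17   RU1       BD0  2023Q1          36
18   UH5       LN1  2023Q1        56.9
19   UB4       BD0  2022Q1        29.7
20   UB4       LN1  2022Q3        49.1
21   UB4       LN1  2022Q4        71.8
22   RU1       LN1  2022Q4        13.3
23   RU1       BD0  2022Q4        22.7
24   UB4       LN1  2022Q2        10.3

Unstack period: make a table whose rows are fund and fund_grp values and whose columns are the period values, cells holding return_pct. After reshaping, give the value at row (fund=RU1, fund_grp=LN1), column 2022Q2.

-5.6

Wide layout: rows indexed by fund and fund_grp, columns are the 5 distinct period values (2022Q1, 2022Q2, 2022Q3, 2023Q1, 2022Q4).
Cell (fund=RU1, fund_grp=LN1, period=2022Q2) draws from the long row where fund=RU1, fund_grp=LN1 and period=2022Q2, which has return_pct=-5.6.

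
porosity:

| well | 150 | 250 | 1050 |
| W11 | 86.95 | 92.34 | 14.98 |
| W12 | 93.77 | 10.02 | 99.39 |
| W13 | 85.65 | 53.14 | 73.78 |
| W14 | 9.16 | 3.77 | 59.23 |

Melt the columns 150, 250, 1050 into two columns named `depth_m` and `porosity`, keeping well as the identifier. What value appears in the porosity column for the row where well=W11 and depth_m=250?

92.34

Unpivoting turns each (well, wide-column) pair into one long row.
The wide cell at row W11, column 250 holds 92.34, so the long row (W11, 250) has porosity=92.34.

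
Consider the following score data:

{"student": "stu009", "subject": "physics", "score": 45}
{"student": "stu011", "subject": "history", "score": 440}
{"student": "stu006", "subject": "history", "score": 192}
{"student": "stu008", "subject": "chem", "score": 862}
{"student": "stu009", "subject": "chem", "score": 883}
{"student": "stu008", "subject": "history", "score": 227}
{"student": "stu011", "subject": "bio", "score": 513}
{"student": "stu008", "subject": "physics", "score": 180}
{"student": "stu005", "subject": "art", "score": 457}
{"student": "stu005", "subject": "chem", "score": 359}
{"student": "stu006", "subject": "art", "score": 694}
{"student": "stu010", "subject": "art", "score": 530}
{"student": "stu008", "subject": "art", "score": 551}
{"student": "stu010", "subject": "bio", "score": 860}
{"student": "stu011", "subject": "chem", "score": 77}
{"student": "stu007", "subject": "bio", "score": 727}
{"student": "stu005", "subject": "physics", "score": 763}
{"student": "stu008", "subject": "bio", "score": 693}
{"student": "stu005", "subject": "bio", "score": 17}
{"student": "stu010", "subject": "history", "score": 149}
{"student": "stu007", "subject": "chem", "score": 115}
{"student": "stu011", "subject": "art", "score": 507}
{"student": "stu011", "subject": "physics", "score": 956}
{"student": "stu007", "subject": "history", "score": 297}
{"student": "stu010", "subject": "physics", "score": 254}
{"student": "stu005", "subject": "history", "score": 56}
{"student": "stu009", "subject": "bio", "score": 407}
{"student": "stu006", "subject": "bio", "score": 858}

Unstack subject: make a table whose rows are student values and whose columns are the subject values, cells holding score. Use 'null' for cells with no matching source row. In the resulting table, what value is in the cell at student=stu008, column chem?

The long row with student=stu008, subject=chem has score=862.

862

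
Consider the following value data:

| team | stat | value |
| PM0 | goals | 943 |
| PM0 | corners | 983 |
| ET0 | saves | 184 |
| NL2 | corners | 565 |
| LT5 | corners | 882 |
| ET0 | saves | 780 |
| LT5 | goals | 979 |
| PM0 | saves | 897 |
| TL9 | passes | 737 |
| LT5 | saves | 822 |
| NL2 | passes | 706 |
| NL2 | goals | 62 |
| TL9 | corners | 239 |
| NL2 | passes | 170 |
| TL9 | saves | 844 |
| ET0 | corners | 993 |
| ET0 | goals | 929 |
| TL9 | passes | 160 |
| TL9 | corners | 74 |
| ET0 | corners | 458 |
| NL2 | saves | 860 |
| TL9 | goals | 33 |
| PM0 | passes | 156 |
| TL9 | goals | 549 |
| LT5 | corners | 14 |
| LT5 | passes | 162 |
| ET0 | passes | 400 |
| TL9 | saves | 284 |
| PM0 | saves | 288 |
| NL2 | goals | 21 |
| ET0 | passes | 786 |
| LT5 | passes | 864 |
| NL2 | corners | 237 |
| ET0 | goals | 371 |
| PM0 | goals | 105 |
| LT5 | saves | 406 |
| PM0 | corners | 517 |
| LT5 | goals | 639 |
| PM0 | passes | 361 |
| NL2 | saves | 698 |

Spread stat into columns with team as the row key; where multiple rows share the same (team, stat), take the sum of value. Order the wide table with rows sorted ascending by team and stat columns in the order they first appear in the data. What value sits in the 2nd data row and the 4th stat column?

With rows sorted ascending by team, row 2 is team=LT5. stat columns in first-appearance order: goals, corners, saves, passes; column 4 is passes.
Long rows with team=LT5, stat=passes: 162 + 864 = 1026.

1026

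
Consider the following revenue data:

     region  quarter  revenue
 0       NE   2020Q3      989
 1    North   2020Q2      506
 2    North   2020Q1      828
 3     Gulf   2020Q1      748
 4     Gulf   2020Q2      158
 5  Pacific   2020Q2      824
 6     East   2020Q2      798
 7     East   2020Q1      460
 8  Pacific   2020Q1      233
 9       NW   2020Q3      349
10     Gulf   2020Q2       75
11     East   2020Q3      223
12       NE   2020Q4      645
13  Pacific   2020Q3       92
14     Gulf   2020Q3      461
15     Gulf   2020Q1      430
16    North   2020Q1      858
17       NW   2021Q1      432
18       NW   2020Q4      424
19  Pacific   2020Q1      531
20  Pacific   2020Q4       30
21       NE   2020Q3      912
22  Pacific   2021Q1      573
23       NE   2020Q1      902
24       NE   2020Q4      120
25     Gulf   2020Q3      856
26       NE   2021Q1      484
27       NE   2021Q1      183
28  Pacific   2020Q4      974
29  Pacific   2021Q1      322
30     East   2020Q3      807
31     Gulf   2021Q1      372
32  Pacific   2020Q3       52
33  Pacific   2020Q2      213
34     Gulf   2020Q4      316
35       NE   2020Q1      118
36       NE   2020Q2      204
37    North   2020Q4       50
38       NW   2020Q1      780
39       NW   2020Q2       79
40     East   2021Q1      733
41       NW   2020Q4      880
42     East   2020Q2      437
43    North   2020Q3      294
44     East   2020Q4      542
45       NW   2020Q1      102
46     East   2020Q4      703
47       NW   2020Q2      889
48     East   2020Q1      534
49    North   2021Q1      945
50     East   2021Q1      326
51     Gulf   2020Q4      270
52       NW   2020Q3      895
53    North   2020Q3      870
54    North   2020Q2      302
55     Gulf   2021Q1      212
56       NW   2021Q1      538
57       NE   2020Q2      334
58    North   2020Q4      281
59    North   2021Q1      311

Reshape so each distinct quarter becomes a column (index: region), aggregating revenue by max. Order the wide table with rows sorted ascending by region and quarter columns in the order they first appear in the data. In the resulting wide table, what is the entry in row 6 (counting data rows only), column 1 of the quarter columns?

With rows sorted ascending by region, row 6 is region=Pacific. quarter columns in first-appearance order: 2020Q3, 2020Q2, 2020Q1, 2020Q4, 2021Q1; column 1 is 2020Q3.
Long rows with region=Pacific, quarter=2020Q3: max(92, 52) = 92.

92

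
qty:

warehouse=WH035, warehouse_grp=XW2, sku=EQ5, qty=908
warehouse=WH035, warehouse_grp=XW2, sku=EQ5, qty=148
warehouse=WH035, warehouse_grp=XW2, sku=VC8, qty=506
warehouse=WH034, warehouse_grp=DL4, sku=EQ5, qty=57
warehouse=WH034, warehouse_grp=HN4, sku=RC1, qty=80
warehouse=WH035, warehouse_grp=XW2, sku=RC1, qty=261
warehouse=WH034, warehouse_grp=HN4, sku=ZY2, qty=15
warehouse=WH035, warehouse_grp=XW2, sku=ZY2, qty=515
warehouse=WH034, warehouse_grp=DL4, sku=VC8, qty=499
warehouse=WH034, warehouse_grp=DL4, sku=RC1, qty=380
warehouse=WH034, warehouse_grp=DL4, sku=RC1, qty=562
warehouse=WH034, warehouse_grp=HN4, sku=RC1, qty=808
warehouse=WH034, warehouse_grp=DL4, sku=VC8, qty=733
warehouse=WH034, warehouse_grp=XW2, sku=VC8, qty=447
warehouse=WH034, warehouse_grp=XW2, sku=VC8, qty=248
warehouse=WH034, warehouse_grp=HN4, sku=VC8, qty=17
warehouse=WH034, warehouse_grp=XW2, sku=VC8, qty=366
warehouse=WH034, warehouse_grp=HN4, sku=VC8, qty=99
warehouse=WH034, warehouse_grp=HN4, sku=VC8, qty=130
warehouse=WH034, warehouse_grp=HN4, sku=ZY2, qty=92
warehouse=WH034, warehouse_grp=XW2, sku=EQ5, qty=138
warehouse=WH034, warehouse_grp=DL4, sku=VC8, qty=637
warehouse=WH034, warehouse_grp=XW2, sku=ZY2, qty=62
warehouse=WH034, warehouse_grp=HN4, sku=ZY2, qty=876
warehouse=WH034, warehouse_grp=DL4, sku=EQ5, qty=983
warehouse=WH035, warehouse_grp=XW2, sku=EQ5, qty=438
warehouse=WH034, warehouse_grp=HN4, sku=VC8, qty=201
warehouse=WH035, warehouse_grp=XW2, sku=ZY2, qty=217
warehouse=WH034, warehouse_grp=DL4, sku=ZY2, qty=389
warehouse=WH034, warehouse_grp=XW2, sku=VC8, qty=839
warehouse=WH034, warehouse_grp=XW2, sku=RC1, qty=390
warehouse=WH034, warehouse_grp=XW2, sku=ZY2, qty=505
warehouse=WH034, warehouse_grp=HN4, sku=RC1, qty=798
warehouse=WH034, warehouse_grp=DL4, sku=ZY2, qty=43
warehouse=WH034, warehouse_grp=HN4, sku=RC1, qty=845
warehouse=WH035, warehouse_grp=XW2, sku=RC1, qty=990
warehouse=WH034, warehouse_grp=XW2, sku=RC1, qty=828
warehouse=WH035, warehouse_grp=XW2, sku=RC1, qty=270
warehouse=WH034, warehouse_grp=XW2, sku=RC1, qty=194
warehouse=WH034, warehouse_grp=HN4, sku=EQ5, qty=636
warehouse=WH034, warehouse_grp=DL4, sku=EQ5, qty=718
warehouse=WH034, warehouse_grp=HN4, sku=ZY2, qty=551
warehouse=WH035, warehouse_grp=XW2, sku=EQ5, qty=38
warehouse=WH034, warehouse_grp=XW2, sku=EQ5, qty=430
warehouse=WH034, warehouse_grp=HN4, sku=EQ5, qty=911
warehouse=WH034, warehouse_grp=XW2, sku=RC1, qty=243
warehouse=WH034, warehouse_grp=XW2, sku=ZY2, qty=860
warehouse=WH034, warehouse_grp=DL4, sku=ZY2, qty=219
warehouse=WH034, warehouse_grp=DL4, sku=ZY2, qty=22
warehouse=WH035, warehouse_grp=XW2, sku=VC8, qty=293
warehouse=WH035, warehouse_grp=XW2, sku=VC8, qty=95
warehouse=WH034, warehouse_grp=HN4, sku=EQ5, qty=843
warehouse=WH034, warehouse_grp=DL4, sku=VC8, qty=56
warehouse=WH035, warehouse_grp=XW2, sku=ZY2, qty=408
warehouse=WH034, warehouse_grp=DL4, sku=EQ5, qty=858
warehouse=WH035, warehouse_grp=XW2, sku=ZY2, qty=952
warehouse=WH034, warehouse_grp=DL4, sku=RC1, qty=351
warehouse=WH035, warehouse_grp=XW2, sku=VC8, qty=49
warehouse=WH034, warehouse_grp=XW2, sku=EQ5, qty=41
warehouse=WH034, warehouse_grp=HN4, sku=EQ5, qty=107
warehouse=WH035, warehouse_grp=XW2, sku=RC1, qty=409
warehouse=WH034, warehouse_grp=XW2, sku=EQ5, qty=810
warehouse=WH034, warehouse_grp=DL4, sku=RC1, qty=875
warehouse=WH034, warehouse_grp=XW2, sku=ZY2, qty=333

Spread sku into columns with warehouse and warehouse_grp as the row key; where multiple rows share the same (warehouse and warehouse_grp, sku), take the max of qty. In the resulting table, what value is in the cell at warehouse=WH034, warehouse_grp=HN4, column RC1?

845

Rows with warehouse=WH034, warehouse_grp=HN4 and sku=RC1: qty values are 80, 808, 798, 845.
max(80, 808, 798, 845) = 845.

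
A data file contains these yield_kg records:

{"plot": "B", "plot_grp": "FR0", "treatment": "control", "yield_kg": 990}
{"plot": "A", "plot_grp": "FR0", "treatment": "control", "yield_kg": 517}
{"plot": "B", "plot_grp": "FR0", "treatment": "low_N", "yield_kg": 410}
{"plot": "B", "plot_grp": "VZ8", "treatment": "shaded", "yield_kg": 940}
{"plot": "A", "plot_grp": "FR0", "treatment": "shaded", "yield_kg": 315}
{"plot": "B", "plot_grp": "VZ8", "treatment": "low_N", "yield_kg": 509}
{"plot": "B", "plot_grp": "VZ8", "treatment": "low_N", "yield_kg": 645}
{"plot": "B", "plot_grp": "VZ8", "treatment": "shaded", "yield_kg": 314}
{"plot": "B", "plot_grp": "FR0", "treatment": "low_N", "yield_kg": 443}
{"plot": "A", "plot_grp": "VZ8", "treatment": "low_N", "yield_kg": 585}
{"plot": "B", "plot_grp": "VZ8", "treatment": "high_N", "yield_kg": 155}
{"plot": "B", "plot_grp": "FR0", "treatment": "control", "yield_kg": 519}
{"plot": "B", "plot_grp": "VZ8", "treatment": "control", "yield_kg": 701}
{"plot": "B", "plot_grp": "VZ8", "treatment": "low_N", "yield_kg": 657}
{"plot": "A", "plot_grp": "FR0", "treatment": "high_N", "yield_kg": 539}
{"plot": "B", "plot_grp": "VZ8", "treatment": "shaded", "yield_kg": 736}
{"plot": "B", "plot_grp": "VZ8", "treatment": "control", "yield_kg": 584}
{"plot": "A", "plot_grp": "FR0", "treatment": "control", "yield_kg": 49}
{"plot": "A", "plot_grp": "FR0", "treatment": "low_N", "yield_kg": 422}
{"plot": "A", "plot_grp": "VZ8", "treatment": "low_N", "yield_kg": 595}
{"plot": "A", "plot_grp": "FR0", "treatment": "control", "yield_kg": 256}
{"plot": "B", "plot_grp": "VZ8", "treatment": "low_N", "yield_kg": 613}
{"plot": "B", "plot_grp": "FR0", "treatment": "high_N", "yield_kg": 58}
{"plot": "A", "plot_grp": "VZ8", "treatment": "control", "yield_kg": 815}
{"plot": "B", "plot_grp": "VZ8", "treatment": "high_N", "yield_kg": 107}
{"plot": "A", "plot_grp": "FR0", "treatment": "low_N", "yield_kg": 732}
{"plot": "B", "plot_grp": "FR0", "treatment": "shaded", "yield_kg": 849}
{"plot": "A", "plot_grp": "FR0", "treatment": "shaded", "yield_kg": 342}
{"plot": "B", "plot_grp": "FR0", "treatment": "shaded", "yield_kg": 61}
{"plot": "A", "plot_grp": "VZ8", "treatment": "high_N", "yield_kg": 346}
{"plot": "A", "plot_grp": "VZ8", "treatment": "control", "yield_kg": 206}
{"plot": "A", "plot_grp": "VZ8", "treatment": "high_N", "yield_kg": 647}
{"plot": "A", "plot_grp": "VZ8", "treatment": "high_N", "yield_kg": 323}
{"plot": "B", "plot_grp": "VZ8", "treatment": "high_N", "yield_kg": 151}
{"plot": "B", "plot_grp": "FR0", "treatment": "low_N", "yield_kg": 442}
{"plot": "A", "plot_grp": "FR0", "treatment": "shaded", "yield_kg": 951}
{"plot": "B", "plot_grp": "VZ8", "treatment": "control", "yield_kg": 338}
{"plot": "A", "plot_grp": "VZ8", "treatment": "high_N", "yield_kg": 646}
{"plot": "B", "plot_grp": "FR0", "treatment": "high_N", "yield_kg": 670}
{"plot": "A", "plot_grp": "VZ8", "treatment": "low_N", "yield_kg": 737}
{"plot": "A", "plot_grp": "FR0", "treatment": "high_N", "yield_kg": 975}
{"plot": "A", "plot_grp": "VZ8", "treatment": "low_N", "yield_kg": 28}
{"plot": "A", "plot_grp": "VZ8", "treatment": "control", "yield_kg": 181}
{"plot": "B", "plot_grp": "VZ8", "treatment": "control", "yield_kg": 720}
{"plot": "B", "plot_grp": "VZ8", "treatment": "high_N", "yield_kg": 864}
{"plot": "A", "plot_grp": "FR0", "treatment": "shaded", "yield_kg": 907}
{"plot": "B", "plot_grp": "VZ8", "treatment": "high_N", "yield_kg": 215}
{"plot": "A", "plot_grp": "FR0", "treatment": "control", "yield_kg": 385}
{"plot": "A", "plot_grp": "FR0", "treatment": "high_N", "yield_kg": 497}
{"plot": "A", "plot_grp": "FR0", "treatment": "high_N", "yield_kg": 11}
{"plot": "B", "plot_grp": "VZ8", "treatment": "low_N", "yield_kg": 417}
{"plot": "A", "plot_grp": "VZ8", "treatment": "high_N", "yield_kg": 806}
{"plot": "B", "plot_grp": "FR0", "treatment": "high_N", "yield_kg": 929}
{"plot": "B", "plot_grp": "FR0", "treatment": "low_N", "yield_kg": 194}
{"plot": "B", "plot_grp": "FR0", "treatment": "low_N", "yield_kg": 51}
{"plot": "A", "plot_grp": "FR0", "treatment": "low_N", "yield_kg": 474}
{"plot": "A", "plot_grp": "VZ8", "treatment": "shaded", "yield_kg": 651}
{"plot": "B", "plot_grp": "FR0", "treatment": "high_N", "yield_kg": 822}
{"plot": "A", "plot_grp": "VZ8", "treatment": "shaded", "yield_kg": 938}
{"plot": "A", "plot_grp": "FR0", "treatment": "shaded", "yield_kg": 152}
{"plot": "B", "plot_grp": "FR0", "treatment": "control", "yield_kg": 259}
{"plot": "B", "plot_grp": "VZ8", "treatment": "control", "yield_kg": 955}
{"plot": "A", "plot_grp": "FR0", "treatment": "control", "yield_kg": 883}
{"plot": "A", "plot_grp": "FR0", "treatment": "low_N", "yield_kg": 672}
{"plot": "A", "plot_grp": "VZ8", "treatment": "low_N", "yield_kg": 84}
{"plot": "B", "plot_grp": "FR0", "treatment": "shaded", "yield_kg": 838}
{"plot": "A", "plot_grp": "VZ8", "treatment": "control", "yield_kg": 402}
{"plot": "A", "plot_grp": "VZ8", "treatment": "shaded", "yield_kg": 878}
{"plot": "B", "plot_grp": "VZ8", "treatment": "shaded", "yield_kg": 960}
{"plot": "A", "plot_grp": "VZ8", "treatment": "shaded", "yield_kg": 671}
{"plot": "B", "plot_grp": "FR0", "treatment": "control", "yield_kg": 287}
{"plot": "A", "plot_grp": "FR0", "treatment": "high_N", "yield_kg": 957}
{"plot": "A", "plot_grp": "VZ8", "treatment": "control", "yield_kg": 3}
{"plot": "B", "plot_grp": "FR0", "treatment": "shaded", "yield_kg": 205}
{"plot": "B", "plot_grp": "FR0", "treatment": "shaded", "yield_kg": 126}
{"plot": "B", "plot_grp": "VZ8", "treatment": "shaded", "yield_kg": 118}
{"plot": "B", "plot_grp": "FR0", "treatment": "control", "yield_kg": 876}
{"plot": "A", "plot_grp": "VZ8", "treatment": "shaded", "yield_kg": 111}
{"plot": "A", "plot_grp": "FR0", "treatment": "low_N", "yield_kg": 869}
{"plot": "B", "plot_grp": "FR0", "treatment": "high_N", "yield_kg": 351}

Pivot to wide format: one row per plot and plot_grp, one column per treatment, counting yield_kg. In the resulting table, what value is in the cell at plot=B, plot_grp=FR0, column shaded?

Rows with plot=B, plot_grp=FR0 and treatment=shaded: yield_kg values are 849, 61, 838, 205, 126.
5 rows match — count = 5.

5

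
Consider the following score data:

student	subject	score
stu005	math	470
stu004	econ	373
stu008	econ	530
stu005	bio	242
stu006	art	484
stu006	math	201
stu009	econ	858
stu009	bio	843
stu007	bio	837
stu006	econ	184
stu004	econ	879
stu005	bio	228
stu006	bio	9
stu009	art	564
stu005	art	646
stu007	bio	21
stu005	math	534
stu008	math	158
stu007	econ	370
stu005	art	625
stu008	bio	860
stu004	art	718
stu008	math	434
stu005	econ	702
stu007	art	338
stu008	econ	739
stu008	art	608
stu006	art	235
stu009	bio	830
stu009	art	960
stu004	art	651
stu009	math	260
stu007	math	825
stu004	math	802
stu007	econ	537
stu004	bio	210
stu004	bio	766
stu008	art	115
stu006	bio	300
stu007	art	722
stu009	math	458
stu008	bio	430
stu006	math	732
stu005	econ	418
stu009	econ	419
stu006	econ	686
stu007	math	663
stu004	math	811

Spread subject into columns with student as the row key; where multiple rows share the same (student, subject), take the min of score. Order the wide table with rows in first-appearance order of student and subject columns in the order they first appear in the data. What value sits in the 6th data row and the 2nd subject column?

370

With rows in first-appearance order of student, row 6 is student=stu007. subject columns in first-appearance order: math, econ, bio, art; column 2 is econ.
Long rows with student=stu007, subject=econ: min(370, 537) = 370.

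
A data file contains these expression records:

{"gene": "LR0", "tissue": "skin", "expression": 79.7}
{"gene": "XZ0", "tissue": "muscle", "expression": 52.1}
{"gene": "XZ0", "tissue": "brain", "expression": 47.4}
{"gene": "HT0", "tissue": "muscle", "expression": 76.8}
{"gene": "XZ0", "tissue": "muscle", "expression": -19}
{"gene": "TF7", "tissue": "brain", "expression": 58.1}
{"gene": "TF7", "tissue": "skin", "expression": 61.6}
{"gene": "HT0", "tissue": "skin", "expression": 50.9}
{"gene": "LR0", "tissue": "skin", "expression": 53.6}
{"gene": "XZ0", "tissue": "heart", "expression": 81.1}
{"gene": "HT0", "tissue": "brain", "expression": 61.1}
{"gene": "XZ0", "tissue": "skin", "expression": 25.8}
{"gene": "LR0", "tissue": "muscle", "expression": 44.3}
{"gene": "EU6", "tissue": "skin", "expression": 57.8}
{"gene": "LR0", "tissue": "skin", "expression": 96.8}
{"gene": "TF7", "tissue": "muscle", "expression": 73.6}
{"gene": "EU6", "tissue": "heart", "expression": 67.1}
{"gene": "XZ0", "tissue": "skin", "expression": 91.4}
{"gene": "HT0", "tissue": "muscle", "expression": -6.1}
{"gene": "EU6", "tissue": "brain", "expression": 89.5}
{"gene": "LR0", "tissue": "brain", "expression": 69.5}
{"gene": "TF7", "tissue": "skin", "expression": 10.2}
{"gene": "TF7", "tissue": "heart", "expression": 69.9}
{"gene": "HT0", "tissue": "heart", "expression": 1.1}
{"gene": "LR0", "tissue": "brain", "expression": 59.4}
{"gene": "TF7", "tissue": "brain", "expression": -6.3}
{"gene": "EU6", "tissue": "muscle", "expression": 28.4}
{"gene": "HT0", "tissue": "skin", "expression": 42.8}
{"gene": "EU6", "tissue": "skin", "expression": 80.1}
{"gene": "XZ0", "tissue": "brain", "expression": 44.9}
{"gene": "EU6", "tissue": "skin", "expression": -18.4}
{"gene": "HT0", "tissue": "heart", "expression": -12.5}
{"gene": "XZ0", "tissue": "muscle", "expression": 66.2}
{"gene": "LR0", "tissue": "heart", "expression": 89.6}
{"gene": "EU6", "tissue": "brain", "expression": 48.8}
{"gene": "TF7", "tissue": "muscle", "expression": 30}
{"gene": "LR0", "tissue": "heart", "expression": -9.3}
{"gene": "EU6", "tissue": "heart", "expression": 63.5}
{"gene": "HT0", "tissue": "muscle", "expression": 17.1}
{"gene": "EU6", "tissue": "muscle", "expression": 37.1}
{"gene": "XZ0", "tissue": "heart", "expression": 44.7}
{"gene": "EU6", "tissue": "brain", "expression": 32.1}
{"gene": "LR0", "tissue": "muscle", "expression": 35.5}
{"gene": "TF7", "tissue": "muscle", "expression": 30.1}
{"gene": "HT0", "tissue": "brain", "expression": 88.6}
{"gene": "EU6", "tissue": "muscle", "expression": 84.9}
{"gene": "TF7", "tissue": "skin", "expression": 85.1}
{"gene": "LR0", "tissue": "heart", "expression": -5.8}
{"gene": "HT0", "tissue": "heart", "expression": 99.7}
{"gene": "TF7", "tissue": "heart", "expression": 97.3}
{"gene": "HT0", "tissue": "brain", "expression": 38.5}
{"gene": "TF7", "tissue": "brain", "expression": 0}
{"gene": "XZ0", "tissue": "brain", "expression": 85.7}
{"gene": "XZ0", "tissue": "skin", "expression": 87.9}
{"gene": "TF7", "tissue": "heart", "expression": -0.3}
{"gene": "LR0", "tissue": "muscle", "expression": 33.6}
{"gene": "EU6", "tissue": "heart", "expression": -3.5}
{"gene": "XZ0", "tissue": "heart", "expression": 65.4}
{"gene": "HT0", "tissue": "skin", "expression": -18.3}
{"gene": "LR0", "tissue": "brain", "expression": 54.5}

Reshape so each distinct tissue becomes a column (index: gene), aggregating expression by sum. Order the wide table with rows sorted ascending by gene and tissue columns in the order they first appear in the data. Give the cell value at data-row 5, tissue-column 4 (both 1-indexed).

191.2

With rows sorted ascending by gene, row 5 is gene=XZ0. tissue columns in first-appearance order: skin, muscle, brain, heart; column 4 is heart.
Long rows with gene=XZ0, tissue=heart: 81.1 + 44.7 + 65.4 = 191.2.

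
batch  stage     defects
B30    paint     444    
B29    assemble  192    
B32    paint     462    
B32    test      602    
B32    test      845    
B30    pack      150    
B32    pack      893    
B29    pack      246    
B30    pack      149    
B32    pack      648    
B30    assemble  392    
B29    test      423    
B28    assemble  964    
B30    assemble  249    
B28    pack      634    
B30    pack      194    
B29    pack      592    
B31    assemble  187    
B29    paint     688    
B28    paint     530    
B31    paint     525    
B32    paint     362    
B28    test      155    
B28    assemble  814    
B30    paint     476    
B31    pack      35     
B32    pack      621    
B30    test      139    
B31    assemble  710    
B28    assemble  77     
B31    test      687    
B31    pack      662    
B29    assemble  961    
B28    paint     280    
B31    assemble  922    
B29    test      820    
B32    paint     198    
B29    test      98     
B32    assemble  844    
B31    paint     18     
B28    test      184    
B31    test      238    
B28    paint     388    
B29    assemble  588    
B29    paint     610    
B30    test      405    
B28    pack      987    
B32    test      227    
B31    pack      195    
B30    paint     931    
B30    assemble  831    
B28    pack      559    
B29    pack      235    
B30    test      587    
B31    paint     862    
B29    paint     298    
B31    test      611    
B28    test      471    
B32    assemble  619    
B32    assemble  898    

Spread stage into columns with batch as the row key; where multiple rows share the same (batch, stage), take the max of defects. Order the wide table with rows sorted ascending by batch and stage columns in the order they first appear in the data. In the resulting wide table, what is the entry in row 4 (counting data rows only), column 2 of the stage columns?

With rows sorted ascending by batch, row 4 is batch=B31. stage columns in first-appearance order: paint, assemble, test, pack; column 2 is assemble.
Long rows with batch=B31, stage=assemble: max(187, 710, 922) = 922.

922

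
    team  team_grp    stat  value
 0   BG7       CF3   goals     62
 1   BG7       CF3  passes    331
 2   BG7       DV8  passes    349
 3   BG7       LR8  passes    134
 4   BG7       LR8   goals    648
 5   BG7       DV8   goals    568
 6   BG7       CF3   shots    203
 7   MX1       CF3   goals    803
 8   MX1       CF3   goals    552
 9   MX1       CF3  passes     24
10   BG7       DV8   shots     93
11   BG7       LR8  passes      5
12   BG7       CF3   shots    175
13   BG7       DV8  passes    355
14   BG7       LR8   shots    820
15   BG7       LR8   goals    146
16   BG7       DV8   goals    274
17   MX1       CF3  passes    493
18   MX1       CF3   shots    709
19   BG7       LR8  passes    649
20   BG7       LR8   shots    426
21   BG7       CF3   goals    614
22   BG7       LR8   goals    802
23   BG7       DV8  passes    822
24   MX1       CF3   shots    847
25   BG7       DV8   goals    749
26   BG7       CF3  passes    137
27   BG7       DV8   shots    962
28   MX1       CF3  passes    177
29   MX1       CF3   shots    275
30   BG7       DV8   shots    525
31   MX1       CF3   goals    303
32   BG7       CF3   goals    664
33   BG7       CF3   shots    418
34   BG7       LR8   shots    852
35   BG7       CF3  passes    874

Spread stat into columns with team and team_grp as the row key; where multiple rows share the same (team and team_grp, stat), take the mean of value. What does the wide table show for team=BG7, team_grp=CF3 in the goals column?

Rows with team=BG7, team_grp=CF3 and stat=goals: value values are 62, 614, 664.
(62 + 614 + 664) / 3 = 446.67.

446.67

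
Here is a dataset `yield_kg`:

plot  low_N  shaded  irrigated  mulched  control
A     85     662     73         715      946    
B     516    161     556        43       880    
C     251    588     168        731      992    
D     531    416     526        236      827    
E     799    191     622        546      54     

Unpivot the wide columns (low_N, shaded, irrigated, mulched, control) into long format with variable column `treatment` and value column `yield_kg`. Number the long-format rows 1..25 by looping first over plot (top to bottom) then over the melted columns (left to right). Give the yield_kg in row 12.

588

25 rows total (5 × 5). Row 12: index ⌊(12-1)/5⌋ = 2 into plot → C; (12-1) mod 5 = 1 into the melted columns → shaded.
So row 12 is (C, shaded, 588); yield_kg = 588.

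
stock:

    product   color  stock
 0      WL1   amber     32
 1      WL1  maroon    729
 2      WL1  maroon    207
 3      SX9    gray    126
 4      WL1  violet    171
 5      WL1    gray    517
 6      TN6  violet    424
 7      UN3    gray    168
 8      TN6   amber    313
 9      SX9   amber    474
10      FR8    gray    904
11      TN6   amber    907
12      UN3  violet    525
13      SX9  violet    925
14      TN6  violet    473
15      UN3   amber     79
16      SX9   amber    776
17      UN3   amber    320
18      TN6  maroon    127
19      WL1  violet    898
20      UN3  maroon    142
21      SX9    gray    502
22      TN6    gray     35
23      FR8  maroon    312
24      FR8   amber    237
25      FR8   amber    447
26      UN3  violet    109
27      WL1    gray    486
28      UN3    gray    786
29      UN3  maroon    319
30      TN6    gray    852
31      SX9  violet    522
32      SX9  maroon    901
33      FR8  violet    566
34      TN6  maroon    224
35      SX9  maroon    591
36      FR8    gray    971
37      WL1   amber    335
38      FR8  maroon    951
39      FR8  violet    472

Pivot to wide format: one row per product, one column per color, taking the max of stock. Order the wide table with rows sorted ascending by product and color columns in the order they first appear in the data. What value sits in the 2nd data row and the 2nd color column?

With rows sorted ascending by product, row 2 is product=SX9. color columns in first-appearance order: amber, maroon, gray, violet; column 2 is maroon.
Long rows with product=SX9, color=maroon: max(901, 591) = 901.

901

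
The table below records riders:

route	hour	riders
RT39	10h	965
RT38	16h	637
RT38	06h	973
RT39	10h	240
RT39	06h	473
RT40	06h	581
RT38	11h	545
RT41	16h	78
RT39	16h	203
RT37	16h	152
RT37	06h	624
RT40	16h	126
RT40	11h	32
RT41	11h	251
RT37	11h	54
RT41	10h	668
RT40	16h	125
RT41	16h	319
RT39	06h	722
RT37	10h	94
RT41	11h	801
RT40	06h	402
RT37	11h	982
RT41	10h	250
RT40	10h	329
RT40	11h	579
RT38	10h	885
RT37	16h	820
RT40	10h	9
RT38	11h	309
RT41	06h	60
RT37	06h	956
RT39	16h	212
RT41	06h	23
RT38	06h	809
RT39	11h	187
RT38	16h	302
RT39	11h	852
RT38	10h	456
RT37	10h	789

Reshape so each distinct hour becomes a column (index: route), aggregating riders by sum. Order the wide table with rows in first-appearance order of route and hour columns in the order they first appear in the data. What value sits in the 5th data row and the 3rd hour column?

With rows in first-appearance order of route, row 5 is route=RT37. hour columns in first-appearance order: 10h, 16h, 06h, 11h; column 3 is 06h.
Long rows with route=RT37, hour=06h: 624 + 956 = 1580.

1580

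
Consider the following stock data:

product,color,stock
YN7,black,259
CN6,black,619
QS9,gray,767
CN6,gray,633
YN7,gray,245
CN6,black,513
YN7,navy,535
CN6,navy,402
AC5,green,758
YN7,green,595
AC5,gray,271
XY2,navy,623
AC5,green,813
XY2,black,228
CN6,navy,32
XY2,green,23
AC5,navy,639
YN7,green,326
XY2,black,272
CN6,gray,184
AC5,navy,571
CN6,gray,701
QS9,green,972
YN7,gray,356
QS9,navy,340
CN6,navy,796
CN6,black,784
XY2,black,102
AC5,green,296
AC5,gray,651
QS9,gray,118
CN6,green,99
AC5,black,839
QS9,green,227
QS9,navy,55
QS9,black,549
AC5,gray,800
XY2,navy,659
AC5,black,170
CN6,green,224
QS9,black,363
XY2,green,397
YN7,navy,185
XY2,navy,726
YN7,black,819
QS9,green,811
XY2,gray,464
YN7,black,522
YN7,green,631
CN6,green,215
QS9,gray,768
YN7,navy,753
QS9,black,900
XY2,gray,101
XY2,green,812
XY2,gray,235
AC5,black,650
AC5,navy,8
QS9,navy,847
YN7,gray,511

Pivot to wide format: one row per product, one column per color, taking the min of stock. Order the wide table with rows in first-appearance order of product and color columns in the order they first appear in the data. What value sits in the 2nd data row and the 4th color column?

With rows in first-appearance order of product, row 2 is product=CN6. color columns in first-appearance order: black, gray, navy, green; column 4 is green.
Long rows with product=CN6, color=green: min(99, 224, 215) = 99.

99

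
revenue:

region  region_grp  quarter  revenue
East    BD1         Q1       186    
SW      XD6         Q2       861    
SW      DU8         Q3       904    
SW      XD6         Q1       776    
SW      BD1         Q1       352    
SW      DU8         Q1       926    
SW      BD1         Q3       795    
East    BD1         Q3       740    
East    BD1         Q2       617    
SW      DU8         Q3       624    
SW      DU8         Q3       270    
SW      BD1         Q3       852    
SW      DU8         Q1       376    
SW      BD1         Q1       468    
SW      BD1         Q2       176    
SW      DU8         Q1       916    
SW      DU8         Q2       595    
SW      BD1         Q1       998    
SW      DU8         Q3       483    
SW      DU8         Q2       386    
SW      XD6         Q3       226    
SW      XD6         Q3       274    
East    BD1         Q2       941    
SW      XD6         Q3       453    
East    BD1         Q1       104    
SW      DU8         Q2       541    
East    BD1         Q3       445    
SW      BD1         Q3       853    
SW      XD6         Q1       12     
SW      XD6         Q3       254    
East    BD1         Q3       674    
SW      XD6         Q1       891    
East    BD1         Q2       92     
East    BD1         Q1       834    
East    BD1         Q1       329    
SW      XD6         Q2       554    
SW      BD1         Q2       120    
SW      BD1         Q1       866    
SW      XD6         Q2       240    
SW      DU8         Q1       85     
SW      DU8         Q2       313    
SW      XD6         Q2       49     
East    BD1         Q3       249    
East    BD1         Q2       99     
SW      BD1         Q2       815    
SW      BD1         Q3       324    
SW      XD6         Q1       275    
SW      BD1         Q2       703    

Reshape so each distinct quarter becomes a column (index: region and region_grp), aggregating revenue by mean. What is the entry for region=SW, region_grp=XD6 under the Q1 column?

Rows with region=SW, region_grp=XD6 and quarter=Q1: revenue values are 776, 12, 891, 275.
(776 + 12 + 891 + 275) / 4 = 488.50.

488.50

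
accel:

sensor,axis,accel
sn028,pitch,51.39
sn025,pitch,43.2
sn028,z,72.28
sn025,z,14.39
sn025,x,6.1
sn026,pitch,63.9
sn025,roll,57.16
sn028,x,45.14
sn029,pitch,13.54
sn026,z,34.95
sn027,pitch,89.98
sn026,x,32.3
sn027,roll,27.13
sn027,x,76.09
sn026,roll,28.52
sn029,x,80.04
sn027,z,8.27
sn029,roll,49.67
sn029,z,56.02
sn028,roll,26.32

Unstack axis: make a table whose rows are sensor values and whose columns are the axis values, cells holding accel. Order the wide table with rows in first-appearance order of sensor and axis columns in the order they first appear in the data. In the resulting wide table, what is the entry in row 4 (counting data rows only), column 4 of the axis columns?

With rows in first-appearance order of sensor, row 4 is sensor=sn029. axis columns in first-appearance order: pitch, z, x, roll; column 4 is roll.
Long rows with sensor=sn029, axis=roll: accel = 49.67.

49.67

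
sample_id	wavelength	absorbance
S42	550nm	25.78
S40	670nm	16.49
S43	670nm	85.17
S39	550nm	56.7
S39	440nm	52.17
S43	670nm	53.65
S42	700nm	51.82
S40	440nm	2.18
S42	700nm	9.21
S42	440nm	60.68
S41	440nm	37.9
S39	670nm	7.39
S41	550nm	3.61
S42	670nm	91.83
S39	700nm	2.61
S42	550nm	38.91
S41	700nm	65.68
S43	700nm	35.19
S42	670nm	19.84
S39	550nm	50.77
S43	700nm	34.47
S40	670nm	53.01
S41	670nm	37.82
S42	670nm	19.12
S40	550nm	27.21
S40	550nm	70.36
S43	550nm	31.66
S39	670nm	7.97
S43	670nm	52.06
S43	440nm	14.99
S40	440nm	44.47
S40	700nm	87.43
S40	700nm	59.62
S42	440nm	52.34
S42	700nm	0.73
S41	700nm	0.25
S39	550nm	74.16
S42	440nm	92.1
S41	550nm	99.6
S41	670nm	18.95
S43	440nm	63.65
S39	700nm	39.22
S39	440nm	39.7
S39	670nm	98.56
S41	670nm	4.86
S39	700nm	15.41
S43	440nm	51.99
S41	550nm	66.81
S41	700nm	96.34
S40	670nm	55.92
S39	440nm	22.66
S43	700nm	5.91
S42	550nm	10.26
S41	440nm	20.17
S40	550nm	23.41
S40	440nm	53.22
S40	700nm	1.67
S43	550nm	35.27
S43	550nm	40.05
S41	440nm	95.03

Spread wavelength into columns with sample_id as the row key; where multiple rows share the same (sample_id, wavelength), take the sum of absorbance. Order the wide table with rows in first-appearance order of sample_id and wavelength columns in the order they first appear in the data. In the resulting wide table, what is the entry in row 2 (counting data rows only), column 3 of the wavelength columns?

With rows in first-appearance order of sample_id, row 2 is sample_id=S40. wavelength columns in first-appearance order: 550nm, 670nm, 440nm, 700nm; column 3 is 440nm.
Long rows with sample_id=S40, wavelength=440nm: 2.18 + 44.47 + 53.22 = 99.87.

99.87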